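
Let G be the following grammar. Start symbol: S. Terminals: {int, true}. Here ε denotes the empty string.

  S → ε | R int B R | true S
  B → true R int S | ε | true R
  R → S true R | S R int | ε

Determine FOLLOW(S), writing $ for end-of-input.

{$, int, true}

FIRST(B) = {ε, true}
FIRST(S) = {ε, int, true}  (via R int B R)
FIRST(R) = {ε, int, true}  (via S true R, S R int)
FOLLOW(S) includes $ since S is the start symbol.
FOLLOW(S): in S→true S, the suffix after S is empty (adds nothing new); in B→true R int S, the suffix after S is empty, so FOLLOW(S) ⊇ FOLLOW(B) = {$, int, true}; in R→S true R, S is followed by true R with FIRST {true}; in R→S R int, S is followed by R int with FIRST {int, true}. Thus FOLLOW(S) = {$, int, true}.
FOLLOW(B): in S→R int B R, B is followed by R with FIRST {ε, int, true}; in S→R int B R, the suffix after B is nullable, so FOLLOW(B) ⊇ FOLLOW(S) = {$, int, true}. Thus FOLLOW(B) = {$, int, true}.
FOLLOW(R): in S→R int B R (occurrence 1), R is followed by int B R with FIRST {int}; in S→R int B R (occurrence 2), the suffix after R is empty, so FOLLOW(R) ⊇ FOLLOW(S) = {$, int, true}; in B→true R int S, R is followed by int S with FIRST {int}; in B→true R, the suffix after R is empty, so FOLLOW(R) ⊇ FOLLOW(B) = {$, int, true}; in R→S true R, the suffix after R is empty (adds nothing new); in R→S R int, R is followed by int with FIRST {int}. Thus FOLLOW(R) = {$, int, true}.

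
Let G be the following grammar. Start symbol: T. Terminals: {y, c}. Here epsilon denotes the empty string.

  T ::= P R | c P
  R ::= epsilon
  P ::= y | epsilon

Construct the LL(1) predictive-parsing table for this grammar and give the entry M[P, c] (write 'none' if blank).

none

FIRST(R): from R::=epsilon we get {epsilon}. So FIRST(R) = {epsilon}.
FIRST(P): from P::=y we get {y}; from P::=epsilon we get {epsilon}. So FIRST(P) = {epsilon, y}.
FIRST(T): from T::=P R we get {epsilon, y}; from T::=c P we get {c}. So FIRST(T) = {epsilon, c, y}.
FOLLOW(T) includes $ since T is the start symbol.
FOLLOW(T): T appears on no right-hand side. Thus FOLLOW(T) = {$}.
FOLLOW(P): in T::=P R, P is followed by R with FIRST {epsilon}; in T::=P R, the suffix after P is nullable, so FOLLOW(P) ⊇ FOLLOW(T) = {$}; in T::=c P, the suffix after P is empty, so FOLLOW(P) ⊇ FOLLOW(T) = {$}. Thus FOLLOW(P) = {$}.
For P ::= y: FIRST(y) = {y}, so it goes in M[P, t] for t ∈ {y}.
For P ::= epsilon: FIRST(epsilon) = {epsilon}, so it goes in M[P, t] for t ∈ {}; since epsilon ∈ FIRST, also for every t ∈ FOLLOW(P) = {$}.
None of these place a production in M[P, c].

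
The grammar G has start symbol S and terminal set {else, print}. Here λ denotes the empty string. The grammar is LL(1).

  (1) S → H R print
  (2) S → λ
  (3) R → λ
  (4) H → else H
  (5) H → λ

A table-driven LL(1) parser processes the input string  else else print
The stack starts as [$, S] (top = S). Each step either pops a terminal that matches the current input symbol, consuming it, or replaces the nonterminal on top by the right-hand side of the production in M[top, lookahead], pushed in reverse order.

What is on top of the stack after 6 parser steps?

     Stack             Input              Action
  1  $ S               else else print $  expand S → H R print
  2  $ print R H       else else print $  expand H → else H
  3  $ print R H else  else else print $  match else
  4  $ print R H       else print $       expand H → else H
  5  $ print R H else  else print $       match else
  6  $ print R H       print $            expand H → λ
Stack after step 6: $ print R (top = R).

R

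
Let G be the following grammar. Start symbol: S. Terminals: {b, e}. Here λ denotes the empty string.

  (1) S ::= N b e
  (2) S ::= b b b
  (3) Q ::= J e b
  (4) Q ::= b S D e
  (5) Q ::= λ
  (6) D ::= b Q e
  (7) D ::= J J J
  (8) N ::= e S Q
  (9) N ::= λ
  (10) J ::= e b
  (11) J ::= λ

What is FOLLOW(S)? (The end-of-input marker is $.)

{$, b, e}

FIRST(N) = {λ, e}
FIRST(J) = {λ, e}
FIRST(S) = {b, e}  (via N b e)
FIRST(Q) = {λ, b, e}  (via J e b)
FIRST(D) = {λ, b, e}  (via J J J)
FOLLOW(S) includes $ since S is the start symbol.
FOLLOW(D): in Q::=b S D e, D is followed by e with FIRST {e}. Thus FOLLOW(D) = {e}.
FOLLOW(N): in S::=N b e, N is followed by b e with FIRST {b}. Thus FOLLOW(N) = {b}.
FOLLOW(S): in Q::=b S D e, S is followed by D e with FIRST {b, e}; in N::=e S Q, S is followed by Q with FIRST {λ, b, e}; in N::=e S Q, the suffix after S is nullable, so FOLLOW(S) ⊇ FOLLOW(N) = {b}. Thus FOLLOW(S) = {$, b, e}.
FOLLOW(Q): in D::=b Q e, Q is followed by e with FIRST {e}; in N::=e S Q, the suffix after Q is empty, so FOLLOW(Q) ⊇ FOLLOW(N) = {b}. Thus FOLLOW(Q) = {b, e}.
FOLLOW(J): in Q::=J e b, J is followed by e b with FIRST {e}; in D::=J J J (occurrence 1), J is followed by J J with FIRST {λ, e}; in D::=J J J (occurrence 1), the suffix after J is nullable, so FOLLOW(J) ⊇ FOLLOW(D) = {e}; in D::=J J J (occurrence 2), J is followed by J with FIRST {λ, e}; in D::=J J J (occurrence 2), the suffix after J is nullable, so FOLLOW(J) ⊇ FOLLOW(D) = {e}; in D::=J J J (occurrence 3), the suffix after J is empty, so FOLLOW(J) ⊇ FOLLOW(D) = {e}. Thus FOLLOW(J) = {e}.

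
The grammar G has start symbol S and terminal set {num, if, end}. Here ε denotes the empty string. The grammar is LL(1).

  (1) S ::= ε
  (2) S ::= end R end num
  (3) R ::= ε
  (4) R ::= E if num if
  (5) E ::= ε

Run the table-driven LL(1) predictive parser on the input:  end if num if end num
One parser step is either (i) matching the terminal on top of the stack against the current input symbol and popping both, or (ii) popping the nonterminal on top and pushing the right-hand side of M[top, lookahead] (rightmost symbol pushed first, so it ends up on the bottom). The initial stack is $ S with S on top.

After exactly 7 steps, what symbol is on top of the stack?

end

step 1: stack=$ S  input=end if num if end num $  — expand S ::= end R end num
step 2: stack=$ num end R end  input=end if num if end num $  — match end
step 3: stack=$ num end R  input=if num if end num $  — expand R ::= E if num if
step 4: stack=$ num end if num if E  input=if num if end num $  — expand E ::= ε
step 5: stack=$ num end if num if  input=if num if end num $  — match if
step 6: stack=$ num end if num  input=num if end num $  — match num
step 7: stack=$ num end if  input=if end num $  — match if
Stack after step 7: $ num end (top = end).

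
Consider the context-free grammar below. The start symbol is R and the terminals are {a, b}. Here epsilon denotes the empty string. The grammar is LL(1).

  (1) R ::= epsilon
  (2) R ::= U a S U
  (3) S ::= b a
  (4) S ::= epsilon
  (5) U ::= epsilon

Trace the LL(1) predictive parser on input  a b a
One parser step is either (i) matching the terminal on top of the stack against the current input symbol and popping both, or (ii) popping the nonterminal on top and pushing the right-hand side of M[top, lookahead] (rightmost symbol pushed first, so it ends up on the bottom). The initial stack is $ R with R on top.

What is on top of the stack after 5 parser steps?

     Stack      Input    Action
  1  $ R        a b a $  expand R ::= U a S U
  2  $ U S a U  a b a $  expand U ::= epsilon
  3  $ U S a    a b a $  match a
  4  $ U S      b a $    expand S ::= b a
  5  $ U a b    b a $    match b
Stack after step 5: $ U a (top = a).

a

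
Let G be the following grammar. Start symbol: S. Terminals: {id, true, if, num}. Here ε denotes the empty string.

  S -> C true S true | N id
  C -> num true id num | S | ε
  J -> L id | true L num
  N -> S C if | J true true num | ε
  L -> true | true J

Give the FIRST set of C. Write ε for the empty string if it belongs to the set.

{ε, id, num, true}

FIRST(L): from L->true we get {true}; from L->true J we get {true}. So FIRST(L) = {true}.
FIRST(J): from J->L id we get {true}; from J->true L num we get {true}. So FIRST(J) = {true}.
FIRST(S): from S->C true S true we get {id, num, true}; from S->N id we get {id, num, true}. So FIRST(S) = {id, num, true}.
FIRST(C): from C->num true id num we get {num}; from C->S we get {id, num, true}; from C->ε we get {ε}. So FIRST(C) = {ε, id, num, true}.
FIRST(N): from N->S C if we get {id, num, true}; from N->J true true num we get {true}; from N->ε we get {ε}. So FIRST(N) = {ε, id, num, true}.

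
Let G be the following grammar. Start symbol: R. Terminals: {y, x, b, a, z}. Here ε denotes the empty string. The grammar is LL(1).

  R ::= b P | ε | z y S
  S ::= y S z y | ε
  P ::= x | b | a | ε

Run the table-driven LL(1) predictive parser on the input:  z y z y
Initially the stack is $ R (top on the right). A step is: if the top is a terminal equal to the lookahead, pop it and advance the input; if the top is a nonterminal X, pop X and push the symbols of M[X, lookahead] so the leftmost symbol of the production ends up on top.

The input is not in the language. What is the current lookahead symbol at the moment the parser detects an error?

z

step 1: stack=$ R  input=z y z y $  — expand R ::= z y S
step 2: stack=$ S y z  input=z y z y $  — match z
step 3: stack=$ S y  input=y z y $  — match y
step 4: stack=$ S  input=z y $  — expand S ::= ε
step 5: stack=$  input=z y $  — error: stack empty but input remains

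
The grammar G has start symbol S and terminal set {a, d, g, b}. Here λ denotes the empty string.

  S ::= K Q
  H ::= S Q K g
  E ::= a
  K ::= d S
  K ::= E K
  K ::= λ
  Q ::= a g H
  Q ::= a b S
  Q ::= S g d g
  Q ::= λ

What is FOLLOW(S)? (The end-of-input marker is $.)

{$, a, d, g}

FIRST(E) = {a}
FIRST(K) = {λ, a, d}  (via E K)
FIRST(S) = {λ, a, d, g}  (via K Q)
FIRST(Q) = {λ, a, d, g}  (via S g d g)
FIRST(H) = {a, d, g}  (via S Q K g)
FOLLOW(S) includes $ since S is the start symbol.
FOLLOW(S): in H::=S Q K g, S is followed by Q K g with FIRST {a, d, g}; in K::=d S, the suffix after S is empty, so FOLLOW(S) ⊇ FOLLOW(K) = {$, a, d, g}; in Q::=a b S, the suffix after S is empty, so FOLLOW(S) ⊇ FOLLOW(Q) = {$, a, d, g}; in Q::=S g d g, S is followed by g d g with FIRST {g}. Thus FOLLOW(S) = {$, a, d, g}.
FOLLOW(K): in S::=K Q, K is followed by Q with FIRST {λ, a, d, g}; in S::=K Q, the suffix after K is nullable, so FOLLOW(K) ⊇ FOLLOW(S) = {$, a, d, g}; in H::=S Q K g, K is followed by g with FIRST {g}; in K::=E K, the suffix after K is empty (adds nothing new). Thus FOLLOW(K) = {$, a, d, g}.
FOLLOW(E): in K::=E K, E is followed by K with FIRST {λ, a, d}; in K::=E K, the suffix after E is nullable, so FOLLOW(E) ⊇ FOLLOW(K) = {$, a, d, g}. Thus FOLLOW(E) = {$, a, d, g}.
FOLLOW(Q): in S::=K Q, the suffix after Q is empty, so FOLLOW(Q) ⊇ FOLLOW(S) = {$, a, d, g}; in H::=S Q K g, Q is followed by K g with FIRST {a, d, g}. Thus FOLLOW(Q) = {$, a, d, g}.
FOLLOW(H): in Q::=a g H, the suffix after H is empty, so FOLLOW(H) ⊇ FOLLOW(Q) = {$, a, d, g}. Thus FOLLOW(H) = {$, a, d, g}.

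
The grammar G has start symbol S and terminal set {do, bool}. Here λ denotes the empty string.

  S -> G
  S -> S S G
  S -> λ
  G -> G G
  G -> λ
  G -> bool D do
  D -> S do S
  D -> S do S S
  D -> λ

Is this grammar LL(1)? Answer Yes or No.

FIRST(S) = {λ, bool}
FIRST(G) = {λ, bool}
FIRST(D) = {λ, bool, do}
FOLLOW(S) = {$, bool, do}
FOLLOW(G) = {$, bool, do}
FOLLOW(D) = {do}
Cell M[D, bool] receives both D -> S do S and D -> S do S S — the grammar is not LL(1).

No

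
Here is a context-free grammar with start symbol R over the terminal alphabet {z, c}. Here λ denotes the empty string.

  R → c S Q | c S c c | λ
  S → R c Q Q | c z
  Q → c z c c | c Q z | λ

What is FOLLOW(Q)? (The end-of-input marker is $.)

FIRST(R) = {λ, c}
FIRST(Q) = {λ, c}
FIRST(S) = {c}  (via R c Q Q)
FOLLOW(R) includes $ since R is the start symbol.
FOLLOW(R): in S→R c Q Q, R is followed by c Q Q with FIRST {c}. Thus FOLLOW(R) = {$, c}.
FOLLOW(S): in R→c S Q, S is followed by Q with FIRST {λ, c}; in R→c S Q, the suffix after S is nullable, so FOLLOW(S) ⊇ FOLLOW(R) = {$, c}; in R→c S c c, S is followed by c c with FIRST {c}. Thus FOLLOW(S) = {$, c}.
FOLLOW(Q): in R→c S Q, the suffix after Q is empty, so FOLLOW(Q) ⊇ FOLLOW(R) = {$, c}; in S→R c Q Q (occurrence 1), Q is followed by Q with FIRST {λ, c}; in S→R c Q Q (occurrence 1), the suffix after Q is nullable, so FOLLOW(Q) ⊇ FOLLOW(S) = {$, c}; in S→R c Q Q (occurrence 2), the suffix after Q is empty, so FOLLOW(Q) ⊇ FOLLOW(S) = {$, c}; in Q→c Q z, Q is followed by z with FIRST {z}. Thus FOLLOW(Q) = {$, c, z}.

{$, c, z}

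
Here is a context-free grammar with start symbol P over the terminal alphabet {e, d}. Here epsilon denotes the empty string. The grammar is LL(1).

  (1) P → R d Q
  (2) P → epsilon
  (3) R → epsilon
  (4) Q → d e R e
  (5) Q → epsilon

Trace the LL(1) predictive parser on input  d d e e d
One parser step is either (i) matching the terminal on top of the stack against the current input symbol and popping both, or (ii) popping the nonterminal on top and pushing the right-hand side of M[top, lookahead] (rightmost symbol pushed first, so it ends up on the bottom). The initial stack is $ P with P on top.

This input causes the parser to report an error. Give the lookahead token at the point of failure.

step 1: stack=$ P  input=d d e e d $  — expand P → R d Q
step 2: stack=$ Q d R  input=d d e e d $  — expand R → epsilon
step 3: stack=$ Q d  input=d d e e d $  — match d
step 4: stack=$ Q  input=d e e d $  — expand Q → d e R e
step 5: stack=$ e R e d  input=d e e d $  — match d
step 6: stack=$ e R e  input=e e d $  — match e
step 7: stack=$ e R  input=e d $  — expand R → epsilon
step 8: stack=$ e  input=e d $  — match e
step 9: stack=$  input=d $  — error: stack empty but input remains

d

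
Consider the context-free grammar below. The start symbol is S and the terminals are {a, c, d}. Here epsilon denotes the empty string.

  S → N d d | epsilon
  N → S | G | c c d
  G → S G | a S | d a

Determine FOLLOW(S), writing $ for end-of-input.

{$, a, c, d}

FIRST(S): from S→N d d we get {a, c, d}; from S→epsilon we get {epsilon}. So FIRST(S) = {epsilon, a, c, d}.
FIRST(G): from G→S G we get {a, c, d}; from G→a S we get {a}; from G→d a we get {d}. So FIRST(G) = {a, c, d}.
FIRST(N): from N→S we get {epsilon, a, c, d}; from N→G we get {a, c, d}; from N→c c d we get {c}. So FIRST(N) = {epsilon, a, c, d}.
FOLLOW(S) includes $ since S is the start symbol.
FOLLOW(N): in S→N d d, N is followed by d d with FIRST {d}. Thus FOLLOW(N) = {d}.
FOLLOW(G): in N→G, the suffix after G is empty, so FOLLOW(G) ⊇ FOLLOW(N) = {d}; in G→S G, the suffix after G is empty (adds nothing new). Thus FOLLOW(G) = {d}.
FOLLOW(S): in N→S, the suffix after S is empty, so FOLLOW(S) ⊇ FOLLOW(N) = {d}; in G→S G, S is followed by G with FIRST {a, c, d}; in G→a S, the suffix after S is empty, so FOLLOW(S) ⊇ FOLLOW(G) = {d}. Thus FOLLOW(S) = {$, a, c, d}.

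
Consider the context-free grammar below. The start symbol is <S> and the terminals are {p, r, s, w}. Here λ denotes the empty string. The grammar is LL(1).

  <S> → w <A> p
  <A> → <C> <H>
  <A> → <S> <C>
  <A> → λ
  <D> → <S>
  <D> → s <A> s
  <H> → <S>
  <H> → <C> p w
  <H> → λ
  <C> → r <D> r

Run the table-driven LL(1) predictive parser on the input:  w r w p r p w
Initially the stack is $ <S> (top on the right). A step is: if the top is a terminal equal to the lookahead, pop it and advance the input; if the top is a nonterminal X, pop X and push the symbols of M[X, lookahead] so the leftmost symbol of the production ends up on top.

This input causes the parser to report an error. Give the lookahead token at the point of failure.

w

      Stack              Input            Action
   1  $ <S>              w r w p r p w $  expand <S> → w <A> p
   2  $ p <A> w          w r w p r p w $  match w
   3  $ p <A>            r w p r p w $    expand <A> → <C> <H>
   4  $ p <H> <C>        r w p r p w $    expand <C> → r <D> r
   5  $ p <H> r <D> r    r w p r p w $    match r
   6  $ p <H> r <D>      w p r p w $      expand <D> → <S>
   7  $ p <H> r <S>      w p r p w $      expand <S> → w <A> p
   8  $ p <H> r p <A> w  w p r p w $      match w
   9  $ p <H> r p <A>    p r p w $        expand <A> → λ
  10  $ p <H> r p        p r p w $        match p
  11  $ p <H> r          r p w $          match r
  12  $ p <H>            p w $            expand <H> → λ
  13  $ p                p w $            match p
  14  $                  w $              error: stack empty but input remains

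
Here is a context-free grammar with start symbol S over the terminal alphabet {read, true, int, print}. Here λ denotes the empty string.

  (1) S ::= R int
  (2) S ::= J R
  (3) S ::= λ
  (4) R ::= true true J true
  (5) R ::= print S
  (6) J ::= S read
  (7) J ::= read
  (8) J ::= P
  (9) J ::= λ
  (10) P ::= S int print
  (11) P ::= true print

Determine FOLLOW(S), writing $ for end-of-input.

{$, int, read}

FIRST(R): from R::=true true J true we get {true}; from R::=print S we get {print}. So FIRST(R) = {print, true}.
FIRST(S): from S::=R int we get {print, true}; from S::=J R we get {int, print, read, true}; from S::=λ we get {λ}. So FIRST(S) = {λ, int, print, read, true}.
FIRST(P): from P::=S int print we get {int, print, read, true}; from P::=true print we get {true}. So FIRST(P) = {int, print, read, true}.
FIRST(J): from J::=S read we get {int, print, read, true}; from J::=read we get {read}; from J::=P we get {int, print, read, true}; from J::=λ we get {λ}. So FIRST(J) = {λ, int, print, read, true}.
FOLLOW(S) includes $ since S is the start symbol.
FOLLOW(J): in S::=J R, J is followed by R with FIRST {print, true}; in R::=true true J true, J is followed by true with FIRST {true}. Thus FOLLOW(J) = {print, true}.
FOLLOW(P): in J::=P, the suffix after P is empty, so FOLLOW(P) ⊇ FOLLOW(J) = {print, true}. Thus FOLLOW(P) = {print, true}.
FOLLOW(S): in R::=print S, the suffix after S is empty, so FOLLOW(S) ⊇ FOLLOW(R) = {$, int, read}; in J::=S read, S is followed by read with FIRST {read}; in P::=S int print, S is followed by int print with FIRST {int}. Thus FOLLOW(S) = {$, int, read}.
FOLLOW(R): in S::=R int, R is followed by int with FIRST {int}; in S::=J R, the suffix after R is empty, so FOLLOW(R) ⊇ FOLLOW(S) = {$, int, read}. Thus FOLLOW(R) = {$, int, read}.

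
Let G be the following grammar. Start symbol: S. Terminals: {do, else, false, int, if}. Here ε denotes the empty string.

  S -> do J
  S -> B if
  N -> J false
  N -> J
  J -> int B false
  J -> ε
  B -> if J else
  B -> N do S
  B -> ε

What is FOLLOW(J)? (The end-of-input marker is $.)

FIRST(J): from J->int B false we get {int}; from J->ε we get {ε}. So FIRST(J) = {ε, int}.
FIRST(N): from N->J false we get {false, int}; from N->J we get {ε, int}. So FIRST(N) = {ε, false, int}.
FIRST(B): from B->if J else we get {if}; from B->N do S we get {do, false, int}; from B->ε we get {ε}. So FIRST(B) = {ε, do, false, if, int}.
FIRST(S): from S->do J we get {do}; from S->B if we get {do, false, if, int}. So FIRST(S) = {do, false, if, int}.
FOLLOW(S) includes $ since S is the start symbol.
FOLLOW(N): in B->N do S, N is followed by do S with FIRST {do}. Thus FOLLOW(N) = {do}.
FOLLOW(B): in S->B if, B is followed by if with FIRST {if}; in J->int B false, B is followed by false with FIRST {false}. Thus FOLLOW(B) = {false, if}.
FOLLOW(S): in B->N do S, the suffix after S is empty, so FOLLOW(S) ⊇ FOLLOW(B) = {false, if}. Thus FOLLOW(S) = {$, false, if}.
FOLLOW(J): in S->do J, the suffix after J is empty, so FOLLOW(J) ⊇ FOLLOW(S) = {$, false, if}; in N->J false, J is followed by false with FIRST {false}; in N->J, the suffix after J is empty, so FOLLOW(J) ⊇ FOLLOW(N) = {do}; in B->if J else, J is followed by else with FIRST {else}. Thus FOLLOW(J) = {$, do, else, false, if}.

{$, do, else, false, if}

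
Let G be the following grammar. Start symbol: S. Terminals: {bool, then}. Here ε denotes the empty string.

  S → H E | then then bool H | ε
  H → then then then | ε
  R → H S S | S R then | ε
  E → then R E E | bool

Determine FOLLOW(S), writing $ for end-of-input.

FIRST(H) = {ε, then}
FIRST(E) = {bool, then}
FIRST(S) = {ε, bool, then}  (via H E)
FIRST(R) = {ε, bool, then}  (via H S S, S R then)
FOLLOW(S) includes $ since S is the start symbol.
FOLLOW(R): in R→S R then, R is followed by then with FIRST {then}; in E→then R E E, R is followed by E E with FIRST {bool, then}. Thus FOLLOW(R) = {bool, then}.
FOLLOW(S): in R→H S S (occurrence 1), S is followed by S with FIRST {ε, bool, then}; in R→H S S (occurrence 1), the suffix after S is nullable, so FOLLOW(S) ⊇ FOLLOW(R) = {bool, then}; in R→H S S (occurrence 2), the suffix after S is empty, so FOLLOW(S) ⊇ FOLLOW(R) = {bool, then}; in R→S R then, S is followed by R then with FIRST {bool, then}. Thus FOLLOW(S) = {$, bool, then}.
FOLLOW(H): in S→H E, H is followed by E with FIRST {bool, then}; in S→then then bool H, the suffix after H is empty, so FOLLOW(H) ⊇ FOLLOW(S) = {$, bool, then}; in R→H S S, H is followed by S S with FIRST {ε, bool, then}; in R→H S S, the suffix after H is nullable, so FOLLOW(H) ⊇ FOLLOW(R) = {bool, then}. Thus FOLLOW(H) = {$, bool, then}.
FOLLOW(E): in S→H E, the suffix after E is empty, so FOLLOW(E) ⊇ FOLLOW(S) = {$, bool, then}; in E→then R E E (occurrence 1), E is followed by E with FIRST {bool, then}; in E→then R E E (occurrence 2), the suffix after E is empty (adds nothing new). Thus FOLLOW(E) = {$, bool, then}.

{$, bool, then}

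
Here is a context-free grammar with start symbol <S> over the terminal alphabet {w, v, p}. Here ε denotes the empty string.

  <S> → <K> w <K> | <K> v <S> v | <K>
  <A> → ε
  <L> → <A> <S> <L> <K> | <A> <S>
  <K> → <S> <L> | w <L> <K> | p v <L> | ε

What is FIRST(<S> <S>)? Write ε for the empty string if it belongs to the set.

{ε, p, v, w}

FIRST(<A>): from <A>→ε we get {ε}. So FIRST(<A>) = {ε}.
FIRST(<S>): from <S>→<K> w <K> we get {p, v, w}; from <S>→<K> v <S> v we get {p, v, w}; from <S>→<K> we get {ε, p, v, w}. So FIRST(<S>) = {ε, p, v, w}.
FIRST(<L>): from <L>→<A> <S> <L> <K> we get {ε, p, v, w}; from <L>→<A> <S> we get {ε, p, v, w}. So FIRST(<L>) = {ε, p, v, w}.
FIRST(<K>): from <K>→<S> <L> we get {ε, p, v, w}; from <K>→w <L> <K> we get {w}; from <K>→p v <L> we get {p}; from <K>→ε we get {ε}. So FIRST(<K>) = {ε, p, v, w}.
FIRST(<S> <S>): take FIRST of each symbol in turn, carrying on past any symbol whose FIRST contains ε; result {ε, p, v, w}.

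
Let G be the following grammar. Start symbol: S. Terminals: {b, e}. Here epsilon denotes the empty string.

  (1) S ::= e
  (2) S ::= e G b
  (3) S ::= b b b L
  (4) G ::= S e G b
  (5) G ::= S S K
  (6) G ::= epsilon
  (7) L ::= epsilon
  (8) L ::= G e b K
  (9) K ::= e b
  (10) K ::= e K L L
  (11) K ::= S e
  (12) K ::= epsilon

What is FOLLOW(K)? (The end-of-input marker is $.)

{$, b, e}

FIRST(S): from S::=e we get {e}; from S::=e G b we get {e}; from S::=b b b L we get {b}. So FIRST(S) = {b, e}.
FIRST(G): from G::=S e G b we get {b, e}; from G::=S S K we get {b, e}; from G::=epsilon we get {epsilon}. So FIRST(G) = {epsilon, b, e}.
FIRST(K): from K::=e b we get {e}; from K::=e K L L we get {e}; from K::=S e we get {b, e}; from K::=epsilon we get {epsilon}. So FIRST(K) = {epsilon, b, e}.
FIRST(L): from L::=epsilon we get {epsilon}; from L::=G e b K we get {b, e}. So FIRST(L) = {epsilon, b, e}.
FOLLOW(S) includes $ since S is the start symbol.
FOLLOW(G): in S::=e G b, G is followed by b with FIRST {b}; in G::=S e G b, G is followed by b with FIRST {b}; in L::=G e b K, G is followed by e b K with FIRST {e}. Thus FOLLOW(G) = {b, e}.
FOLLOW(S): in G::=S e G b, S is followed by e G b with FIRST {e}; in G::=S S K (occurrence 1), S is followed by S K with FIRST {b, e}; in G::=S S K (occurrence 2), S is followed by K with FIRST {epsilon, b, e}; in G::=S S K (occurrence 2), the suffix after S is nullable, so FOLLOW(S) ⊇ FOLLOW(G) = {b, e}; in K::=S e, S is followed by e with FIRST {e}. Thus FOLLOW(S) = {$, b, e}.
FOLLOW(L): in S::=b b b L, the suffix after L is empty, so FOLLOW(L) ⊇ FOLLOW(S) = {$, b, e}; in K::=e K L L (occurrence 1), L is followed by L with FIRST {epsilon, b, e}; in K::=e K L L (occurrence 1), the suffix after L is nullable, so FOLLOW(L) ⊇ FOLLOW(K) = {$, b, e}; in K::=e K L L (occurrence 2), the suffix after L is empty, so FOLLOW(L) ⊇ FOLLOW(K) = {$, b, e}. Thus FOLLOW(L) = {$, b, e}.
FOLLOW(K): in G::=S S K, the suffix after K is empty, so FOLLOW(K) ⊇ FOLLOW(G) = {b, e}; in L::=G e b K, the suffix after K is empty, so FOLLOW(K) ⊇ FOLLOW(L) = {$, b, e}; in K::=e K L L, K is followed by L L with FIRST {epsilon, b, e}; in K::=e K L L, the suffix after K is nullable (adds nothing new). Thus FOLLOW(K) = {$, b, e}.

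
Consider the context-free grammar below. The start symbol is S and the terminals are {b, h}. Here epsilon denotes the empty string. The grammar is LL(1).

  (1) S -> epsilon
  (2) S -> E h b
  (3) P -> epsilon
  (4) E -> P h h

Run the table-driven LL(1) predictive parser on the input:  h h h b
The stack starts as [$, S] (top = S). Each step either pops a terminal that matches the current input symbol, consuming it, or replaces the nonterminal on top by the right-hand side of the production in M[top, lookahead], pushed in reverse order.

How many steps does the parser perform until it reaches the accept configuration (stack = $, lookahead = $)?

step 1: stack=$ S  input=h h h b $  — expand S -> E h b
step 2: stack=$ b h E  input=h h h b $  — expand E -> P h h
step 3: stack=$ b h h h P  input=h h h b $  — expand P -> epsilon
step 4: stack=$ b h h h  input=h h h b $  — match h
step 5: stack=$ b h h  input=h h b $  — match h
step 6: stack=$ b h  input=h b $  — match h
step 7: stack=$ b  input=b $  — match b
Accept reached after 7 steps.

7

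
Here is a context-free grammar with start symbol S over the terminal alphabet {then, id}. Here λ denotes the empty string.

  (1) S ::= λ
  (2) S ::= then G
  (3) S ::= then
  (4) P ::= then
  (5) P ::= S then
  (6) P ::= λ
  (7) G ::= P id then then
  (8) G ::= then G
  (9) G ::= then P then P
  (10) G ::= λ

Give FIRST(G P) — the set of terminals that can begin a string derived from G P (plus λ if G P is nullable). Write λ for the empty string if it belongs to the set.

{λ, id, then}

FIRST(S): from S::=λ we get {λ}; from S::=then G we get {then}; from S::=then we get {then}. So FIRST(S) = {λ, then}.
FIRST(P): from P::=then we get {then}; from P::=S then we get {then}; from P::=λ we get {λ}. So FIRST(P) = {λ, then}.
FIRST(G): from G::=P id then then we get {id, then}; from G::=then G we get {then}; from G::=then P then P we get {then}; from G::=λ we get {λ}. So FIRST(G) = {λ, id, then}.
FIRST(G P): take FIRST of each symbol in turn, carrying on past any symbol whose FIRST contains λ; result {λ, id, then}.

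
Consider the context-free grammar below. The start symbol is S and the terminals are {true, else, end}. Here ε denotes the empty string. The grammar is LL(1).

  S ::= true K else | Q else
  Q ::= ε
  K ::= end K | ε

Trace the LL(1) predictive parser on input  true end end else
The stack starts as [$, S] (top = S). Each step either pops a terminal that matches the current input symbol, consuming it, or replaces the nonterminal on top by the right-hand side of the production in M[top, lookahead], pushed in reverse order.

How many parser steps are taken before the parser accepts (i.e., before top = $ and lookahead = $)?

8

     Stack          Input                Action
  1  $ S            true end end else $  expand S ::= true K else
  2  $ else K true  true end end else $  match true
  3  $ else K       end end else $       expand K ::= end K
  4  $ else K end   end end else $       match end
  5  $ else K       end else $           expand K ::= end K
  6  $ else K end   end else $           match end
  7  $ else K       else $               expand K ::= ε
  8  $ else         else $               match else
Accept reached after 8 steps.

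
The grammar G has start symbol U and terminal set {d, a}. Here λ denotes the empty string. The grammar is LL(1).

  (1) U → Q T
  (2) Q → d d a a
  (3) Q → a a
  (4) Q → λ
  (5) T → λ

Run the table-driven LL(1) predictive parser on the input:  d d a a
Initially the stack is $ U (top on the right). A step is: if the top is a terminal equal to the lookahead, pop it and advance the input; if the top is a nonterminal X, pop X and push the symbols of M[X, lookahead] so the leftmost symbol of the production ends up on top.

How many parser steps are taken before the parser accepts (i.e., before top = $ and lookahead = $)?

7

step 1: stack=$ U  input=d d a a $  — expand U → Q T
step 2: stack=$ T Q  input=d d a a $  — expand Q → d d a a
step 3: stack=$ T a a d d  input=d d a a $  — match d
step 4: stack=$ T a a d  input=d a a $  — match d
step 5: stack=$ T a a  input=a a $  — match a
step 6: stack=$ T a  input=a $  — match a
step 7: stack=$ T  input=$  — expand T → λ
Accept reached after 7 steps.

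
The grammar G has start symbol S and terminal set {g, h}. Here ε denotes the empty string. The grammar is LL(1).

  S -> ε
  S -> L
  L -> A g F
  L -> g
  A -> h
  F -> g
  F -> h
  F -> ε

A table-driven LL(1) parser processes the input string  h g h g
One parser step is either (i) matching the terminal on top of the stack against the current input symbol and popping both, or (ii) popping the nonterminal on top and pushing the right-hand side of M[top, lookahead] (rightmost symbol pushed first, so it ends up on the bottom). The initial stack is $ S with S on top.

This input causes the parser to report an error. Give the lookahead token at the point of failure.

g

step 1: stack=$ S  input=h g h g $  — expand S -> L
step 2: stack=$ L  input=h g h g $  — expand L -> A g F
step 3: stack=$ F g A  input=h g h g $  — expand A -> h
step 4: stack=$ F g h  input=h g h g $  — match h
step 5: stack=$ F g  input=g h g $  — match g
step 6: stack=$ F  input=h g $  — expand F -> h
step 7: stack=$ h  input=h g $  — match h
step 8: stack=$  input=g $  — error: stack empty but input remains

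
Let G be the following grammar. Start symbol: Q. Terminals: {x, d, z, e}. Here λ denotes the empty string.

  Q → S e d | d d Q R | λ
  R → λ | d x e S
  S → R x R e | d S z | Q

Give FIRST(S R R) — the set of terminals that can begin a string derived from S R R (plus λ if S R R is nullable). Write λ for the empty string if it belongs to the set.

FIRST(R) = {λ, d}
FIRST(Q) = {λ, d, e, x}  (via S e d)
FIRST(S) = {λ, d, e, x}  (via R x R e, Q)
FIRST(S R R): take FIRST of each symbol in turn, carrying on past any symbol whose FIRST contains λ; result {λ, d, e, x}.

{λ, d, e, x}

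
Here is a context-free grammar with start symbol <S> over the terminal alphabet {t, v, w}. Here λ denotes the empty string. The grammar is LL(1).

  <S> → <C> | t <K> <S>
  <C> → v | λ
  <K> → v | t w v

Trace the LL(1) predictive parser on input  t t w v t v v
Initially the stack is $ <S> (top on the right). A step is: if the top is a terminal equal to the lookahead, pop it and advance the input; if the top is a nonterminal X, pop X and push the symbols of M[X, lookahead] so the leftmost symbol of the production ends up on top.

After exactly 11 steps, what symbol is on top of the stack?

step 1: stack=$ <S>  input=t t w v t v v $  — expand <S> → t <K> <S>
step 2: stack=$ <S> <K> t  input=t t w v t v v $  — match t
step 3: stack=$ <S> <K>  input=t w v t v v $  — expand <K> → t w v
step 4: stack=$ <S> v w t  input=t w v t v v $  — match t
step 5: stack=$ <S> v w  input=w v t v v $  — match w
step 6: stack=$ <S> v  input=v t v v $  — match v
step 7: stack=$ <S>  input=t v v $  — expand <S> → t <K> <S>
step 8: stack=$ <S> <K> t  input=t v v $  — match t
step 9: stack=$ <S> <K>  input=v v $  — expand <K> → v
step 10: stack=$ <S> v  input=v v $  — match v
step 11: stack=$ <S>  input=v $  — expand <S> → <C>
Stack after step 11: $ <C> (top = <C>).

<C>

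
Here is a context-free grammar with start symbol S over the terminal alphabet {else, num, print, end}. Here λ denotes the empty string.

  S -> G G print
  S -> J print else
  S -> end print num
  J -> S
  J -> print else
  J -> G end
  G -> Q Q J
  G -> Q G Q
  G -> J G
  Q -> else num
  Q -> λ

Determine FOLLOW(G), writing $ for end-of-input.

{else, end, print}

FIRST(Q): from Q->else num we get {else}; from Q->λ we get {λ}. So FIRST(Q) = {λ, else}.
FIRST(S): from S->G G print we get {else, end, print}; from S->J print else we get {else, end, print}; from S->end print num we get {end}. So FIRST(S) = {else, end, print}.
FIRST(J): from J->S we get {else, end, print}; from J->print else we get {print}; from J->G end we get {else, end, print}. So FIRST(J) = {else, end, print}.
FIRST(G): from G->Q Q J we get {else, end, print}; from G->Q G Q we get {else, end, print}; from G->J G we get {else, end, print}. So FIRST(G) = {else, end, print}.
FOLLOW(S) includes $ since S is the start symbol.
FOLLOW(G): in S->G G print (occurrence 1), G is followed by G print with FIRST {else, end, print}; in S->G G print (occurrence 2), G is followed by print with FIRST {print}; in J->G end, G is followed by end with FIRST {end}; in G->Q G Q, G is followed by Q with FIRST {λ, else}; in G->Q G Q, the suffix after G is nullable (adds nothing new); in G->J G, the suffix after G is empty (adds nothing new). Thus FOLLOW(G) = {else, end, print}.
FOLLOW(J): in S->J print else, J is followed by print else with FIRST {print}; in G->Q Q J, the suffix after J is empty, so FOLLOW(J) ⊇ FOLLOW(G) = {else, end, print}; in G->J G, J is followed by G with FIRST {else, end, print}. Thus FOLLOW(J) = {else, end, print}.
FOLLOW(S): in J->S, the suffix after S is empty, so FOLLOW(S) ⊇ FOLLOW(J) = {else, end, print}. Thus FOLLOW(S) = {$, else, end, print}.
FOLLOW(Q): in G->Q Q J (occurrence 1), Q is followed by Q J with FIRST {else, end, print}; in G->Q Q J (occurrence 2), Q is followed by J with FIRST {else, end, print}; in G->Q G Q (occurrence 1), Q is followed by G Q with FIRST {else, end, print}; in G->Q G Q (occurrence 2), the suffix after Q is empty, so FOLLOW(Q) ⊇ FOLLOW(G) = {else, end, print}. Thus FOLLOW(Q) = {else, end, print}.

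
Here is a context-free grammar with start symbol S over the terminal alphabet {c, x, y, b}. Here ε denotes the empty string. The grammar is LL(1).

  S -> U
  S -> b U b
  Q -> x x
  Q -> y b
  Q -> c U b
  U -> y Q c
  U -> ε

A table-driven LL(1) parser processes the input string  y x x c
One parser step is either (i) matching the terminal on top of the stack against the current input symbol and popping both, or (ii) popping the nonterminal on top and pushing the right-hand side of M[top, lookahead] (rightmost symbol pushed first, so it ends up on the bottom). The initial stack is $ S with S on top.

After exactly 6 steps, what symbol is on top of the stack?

     Stack    Input      Action
  1  $ S      y x x c $  expand S -> U
  2  $ U      y x x c $  expand U -> y Q c
  3  $ c Q y  y x x c $  match y
  4  $ c Q    x x c $    expand Q -> x x
  5  $ c x x  x x c $    match x
  6  $ c x    x c $      match x
Stack after step 6: $ c (top = c).

c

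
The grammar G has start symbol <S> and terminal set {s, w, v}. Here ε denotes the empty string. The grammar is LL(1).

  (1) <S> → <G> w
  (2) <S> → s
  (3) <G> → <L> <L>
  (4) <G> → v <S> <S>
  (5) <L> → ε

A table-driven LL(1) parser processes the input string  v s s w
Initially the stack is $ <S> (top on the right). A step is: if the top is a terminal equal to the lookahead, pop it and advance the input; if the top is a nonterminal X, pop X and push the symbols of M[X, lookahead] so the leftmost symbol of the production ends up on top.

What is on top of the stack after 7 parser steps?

w

step 1: stack=$ <S>  input=v s s w $  — expand <S> → <G> w
step 2: stack=$ w <G>  input=v s s w $  — expand <G> → v <S> <S>
step 3: stack=$ w <S> <S> v  input=v s s w $  — match v
step 4: stack=$ w <S> <S>  input=s s w $  — expand <S> → s
step 5: stack=$ w <S> s  input=s s w $  — match s
step 6: stack=$ w <S>  input=s w $  — expand <S> → s
step 7: stack=$ w s  input=s w $  — match s
Stack after step 7: $ w (top = w).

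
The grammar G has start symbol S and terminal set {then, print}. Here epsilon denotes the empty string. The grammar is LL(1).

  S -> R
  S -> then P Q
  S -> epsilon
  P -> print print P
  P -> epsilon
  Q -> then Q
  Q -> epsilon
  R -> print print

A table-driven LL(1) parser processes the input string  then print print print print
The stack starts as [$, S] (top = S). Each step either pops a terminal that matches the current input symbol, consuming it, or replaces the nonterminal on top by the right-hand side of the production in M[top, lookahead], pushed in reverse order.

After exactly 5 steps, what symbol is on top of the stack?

P

     Stack              Input                           Action
  1  $ S                then print print print print $  expand S -> then P Q
  2  $ Q P then         then print print print print $  match then
  3  $ Q P              print print print print $       expand P -> print print P
  4  $ Q P print print  print print print print $       match print
  5  $ Q P print        print print print $             match print
Stack after step 5: $ Q P (top = P).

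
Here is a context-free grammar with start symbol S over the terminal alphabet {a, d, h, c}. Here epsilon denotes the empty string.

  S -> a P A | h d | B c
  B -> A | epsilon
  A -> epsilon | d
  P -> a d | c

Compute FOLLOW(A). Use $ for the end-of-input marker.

FIRST(A) = {epsilon, d}
FIRST(P) = {a, c}
FIRST(B) = {epsilon, d}  (via A)
FIRST(S) = {a, c, d, h}  (via B c)
FOLLOW(S) includes $ since S is the start symbol.
FOLLOW(S): S appears on no right-hand side. Thus FOLLOW(S) = {$}.
FOLLOW(B): in S->B c, B is followed by c with FIRST {c}. Thus FOLLOW(B) = {c}.
FOLLOW(A): in S->a P A, the suffix after A is empty, so FOLLOW(A) ⊇ FOLLOW(S) = {$}; in B->A, the suffix after A is empty, so FOLLOW(A) ⊇ FOLLOW(B) = {c}. Thus FOLLOW(A) = {$, c}.
FOLLOW(P): in S->a P A, P is followed by A with FIRST {epsilon, d}; in S->a P A, the suffix after P is nullable, so FOLLOW(P) ⊇ FOLLOW(S) = {$}. Thus FOLLOW(P) = {$, d}.

{$, c}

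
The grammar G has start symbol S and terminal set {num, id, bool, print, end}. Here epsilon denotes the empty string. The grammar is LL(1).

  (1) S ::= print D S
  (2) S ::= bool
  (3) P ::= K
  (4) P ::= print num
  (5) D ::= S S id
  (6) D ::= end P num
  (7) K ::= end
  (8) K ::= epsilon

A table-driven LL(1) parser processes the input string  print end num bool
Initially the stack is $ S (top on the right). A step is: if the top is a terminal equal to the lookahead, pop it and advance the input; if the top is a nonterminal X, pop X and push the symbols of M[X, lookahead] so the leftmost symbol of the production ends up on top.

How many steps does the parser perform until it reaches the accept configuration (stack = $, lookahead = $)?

9

     Stack          Input                 Action
  1  $ S            print end num bool $  expand S ::= print D S
  2  $ S D print    print end num bool $  match print
  3  $ S D          end num bool $        expand D ::= end P num
  4  $ S num P end  end num bool $        match end
  5  $ S num P      num bool $            expand P ::= K
  6  $ S num K      num bool $            expand K ::= epsilon
  7  $ S num        num bool $            match num
  8  $ S            bool $                expand S ::= bool
  9  $ bool         bool $                match bool
Accept reached after 9 steps.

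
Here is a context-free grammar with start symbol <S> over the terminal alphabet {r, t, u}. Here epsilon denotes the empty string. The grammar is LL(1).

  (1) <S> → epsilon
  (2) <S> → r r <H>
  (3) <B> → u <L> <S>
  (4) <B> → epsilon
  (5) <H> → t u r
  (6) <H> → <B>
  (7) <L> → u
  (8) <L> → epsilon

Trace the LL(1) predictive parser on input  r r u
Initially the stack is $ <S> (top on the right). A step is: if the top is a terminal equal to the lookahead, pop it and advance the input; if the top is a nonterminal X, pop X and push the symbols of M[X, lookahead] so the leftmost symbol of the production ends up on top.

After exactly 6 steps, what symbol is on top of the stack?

<L>

step 1: stack=$ <S>  input=r r u $  — expand <S> → r r <H>
step 2: stack=$ <H> r r  input=r r u $  — match r
step 3: stack=$ <H> r  input=r u $  — match r
step 4: stack=$ <H>  input=u $  — expand <H> → <B>
step 5: stack=$ <B>  input=u $  — expand <B> → u <L> <S>
step 6: stack=$ <S> <L> u  input=u $  — match u
Stack after step 6: $ <S> <L> (top = <L>).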